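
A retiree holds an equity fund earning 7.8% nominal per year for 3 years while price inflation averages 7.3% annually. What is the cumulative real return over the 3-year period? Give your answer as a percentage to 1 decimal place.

The annual real rate is (1+7.8%)/(1+7.3%) − 1 = 0.4660%.
Compounded over 3 years: (1 + 0.004660)^3 − 1 ≈ 0.01404.

1.4%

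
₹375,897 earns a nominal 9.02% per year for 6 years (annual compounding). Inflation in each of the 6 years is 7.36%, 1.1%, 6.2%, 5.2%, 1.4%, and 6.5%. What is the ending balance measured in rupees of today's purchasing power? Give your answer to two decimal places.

₹481,930.54

Nominal value at maturity: ₹375,897 × (1 + 9.02%)^6 ≈ ₹631,111.26.
Price-level factor over 6 years: 1.0736 × 1.011 × 1.062 × 1.052 × 1.014 × 1.065 ≈ 1.3095481692.
The maturity value deflated by that factor is the answer in today's purchasing power.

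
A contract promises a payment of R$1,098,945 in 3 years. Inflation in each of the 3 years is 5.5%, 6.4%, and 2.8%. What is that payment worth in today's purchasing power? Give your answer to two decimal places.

Price-level factor over 3 years: 1.055 × 1.064 × 1.028 = 1.15395056.
Purchasing power today: R$1,098,945 divided by that factor.

R$952,332.83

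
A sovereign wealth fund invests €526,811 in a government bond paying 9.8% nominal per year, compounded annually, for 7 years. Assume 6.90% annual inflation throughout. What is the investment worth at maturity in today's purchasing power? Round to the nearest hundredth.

Nominal value at maturity: €526,811 × (1 + 9.8%)^7 ≈ €1,013,610.77.
Price-level factor over 7 years: (1 + 6.90%)^7 ≈ 1.5953057718.
The maturity value deflated by that factor is the answer in today's purchasing power.

€635,370.84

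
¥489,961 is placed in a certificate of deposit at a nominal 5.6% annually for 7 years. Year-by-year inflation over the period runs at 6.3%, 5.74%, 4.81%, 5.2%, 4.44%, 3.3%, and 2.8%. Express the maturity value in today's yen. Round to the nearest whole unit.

¥521,985

Nominal value at maturity: ¥489,961 × (1 + 5.6%)^7 ≈ ¥717,479.
Price-level factor over 7 years: 1.063 × 1.0574 × 1.0481 × 1.052 × 1.0444 × 1.033 × 1.028 ≈ 1.3745208459.
The maturity value deflated by that factor is the answer in today's purchasing power.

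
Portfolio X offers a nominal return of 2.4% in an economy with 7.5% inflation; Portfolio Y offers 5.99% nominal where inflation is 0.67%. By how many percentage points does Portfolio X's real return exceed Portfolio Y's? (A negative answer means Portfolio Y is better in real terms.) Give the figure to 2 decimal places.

Portfolio X real return: 1.024/1.075 − 1 = -4.744%.
Portfolio Y real return: 1.0599/1.0067 − 1 = 5.285%.
Difference: -4.744 − 5.285 = -10.029 pp.

-10.03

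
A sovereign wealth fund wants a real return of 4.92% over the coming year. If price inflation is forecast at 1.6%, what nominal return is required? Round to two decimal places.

6.60%

By the Fisher equation, 1 + r_nom = (1 + 4.92%)(1 + 1.6%) = 1.0492 × 1.016 = 1.0659872.
So r_nom = 6.59872%.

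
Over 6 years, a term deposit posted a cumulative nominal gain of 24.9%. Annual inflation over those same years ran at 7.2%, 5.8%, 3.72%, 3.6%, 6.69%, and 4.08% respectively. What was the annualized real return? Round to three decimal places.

Cumulative inflation factor: 1.072 × 1.058 × 1.0372 × 1.036 × 1.0669 × 1.0408 ≈ 1.35330.
Nominal growth factor: 1.24900. Real growth factor = 1.24900 / 1.35330 ≈ 0.92293.
Annualized: 0.92293^(1/6) − 1 ≈ -0.01328.

-1.328%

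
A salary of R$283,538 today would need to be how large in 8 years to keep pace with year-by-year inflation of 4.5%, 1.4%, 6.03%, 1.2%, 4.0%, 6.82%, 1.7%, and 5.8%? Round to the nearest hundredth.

Cumulative price-level factor: 1.045 × 1.014 × 1.0603 × 1.012 × 1.040 × 1.0682 × 1.017 × 1.058 ≈ 1.3591145221.
Multiplying R$283,538 by the price-level factor gives the future nominal sum.

R$385,360.61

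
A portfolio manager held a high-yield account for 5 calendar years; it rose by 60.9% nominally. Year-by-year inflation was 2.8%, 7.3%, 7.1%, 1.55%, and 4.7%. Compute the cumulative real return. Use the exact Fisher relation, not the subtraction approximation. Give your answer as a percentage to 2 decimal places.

28.10%

Cumulative inflation factor: 1.028 × 1.073 × 1.071 × 1.0155 × 1.047 ≈ 1.25606.
Nominal growth factor: 1.60900. Real growth factor = 1.60900 / 1.25606 ≈ 1.28099.
Total real return ≈ 28.0994%.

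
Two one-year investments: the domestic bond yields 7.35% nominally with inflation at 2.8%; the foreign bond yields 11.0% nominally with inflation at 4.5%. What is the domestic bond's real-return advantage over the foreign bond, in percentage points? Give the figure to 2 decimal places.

-1.79

The domestic bond real return: 1.0735/1.028 − 1 = 4.426%.
The foreign bond real return: 1.110/1.045 − 1 = 6.220%.
Difference: 4.426 − 6.220 = -1.794 pp.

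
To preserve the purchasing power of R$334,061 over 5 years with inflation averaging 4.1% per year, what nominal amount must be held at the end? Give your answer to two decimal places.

R$408,394.07

Cumulative price-level factor: (1+4.1%)^5 ≈ 1.2225134547.
Multiplying R$334,061 by the price-level factor gives the future nominal sum.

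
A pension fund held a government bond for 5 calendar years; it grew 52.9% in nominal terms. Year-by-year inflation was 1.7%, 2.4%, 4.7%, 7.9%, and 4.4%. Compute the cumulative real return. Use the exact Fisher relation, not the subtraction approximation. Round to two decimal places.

24.49%

Cumulative inflation factor: 1.017 × 1.024 × 1.047 × 1.079 × 1.044 ≈ 1.22826.
Nominal growth factor: 1.52900. Real growth factor = 1.52900 / 1.22826 ≈ 1.24485.
Total real return ≈ 24.4853%.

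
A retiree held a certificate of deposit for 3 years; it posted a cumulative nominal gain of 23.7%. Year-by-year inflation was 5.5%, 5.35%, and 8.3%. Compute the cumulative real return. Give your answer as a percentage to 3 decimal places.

2.767%

Cumulative inflation factor: 1.055 × 1.0535 × 1.083 ≈ 1.20369.
Nominal growth factor: 1.23700. Real growth factor = 1.23700 / 1.20369 ≈ 1.02767.
Total real return ≈ 2.7671%.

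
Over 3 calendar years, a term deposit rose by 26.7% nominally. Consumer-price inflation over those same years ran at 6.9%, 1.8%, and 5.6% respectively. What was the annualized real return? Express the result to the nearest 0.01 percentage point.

Cumulative inflation factor: 1.069 × 1.018 × 1.056 ≈ 1.14918.
Nominal growth factor: 1.26700. Real growth factor = 1.26700 / 1.14918 ≈ 1.10252.
Annualized: 1.10252^(1/3) − 1 ≈ 0.03307.

3.31%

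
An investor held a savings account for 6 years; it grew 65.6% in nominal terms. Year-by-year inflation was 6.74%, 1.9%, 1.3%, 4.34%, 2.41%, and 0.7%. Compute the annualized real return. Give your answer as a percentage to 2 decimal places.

5.73%

Cumulative inflation factor: 1.0674 × 1.019 × 1.013 × 1.0434 × 1.0241 × 1.007 ≈ 1.18559.
Nominal growth factor: 1.65600. Real growth factor = 1.65600 / 1.18559 ≈ 1.39678.
Annualized: 1.39678^(1/6) − 1 ≈ 0.05727.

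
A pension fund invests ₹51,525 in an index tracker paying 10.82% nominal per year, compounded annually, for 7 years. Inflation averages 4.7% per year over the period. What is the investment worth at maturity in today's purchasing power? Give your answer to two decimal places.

Nominal value at maturity: ₹51,525 × (1 + 10.82%)^7 ≈ ₹105,765.74.
Price-level factor over 7 years: (1 + 4.7%)^7 ≈ 1.3791984860.
The maturity value deflated by that factor is the answer in today's purchasing power.

₹76,686.38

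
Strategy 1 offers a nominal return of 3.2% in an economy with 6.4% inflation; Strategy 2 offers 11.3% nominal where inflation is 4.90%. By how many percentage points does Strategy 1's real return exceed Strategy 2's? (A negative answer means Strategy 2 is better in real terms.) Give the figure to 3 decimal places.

Strategy 1 real return: 1.032/1.064 − 1 = -3.0075%.
Strategy 2 real return: 1.113/1.0490 − 1 = 6.1010%.
Difference: -3.0075 − 6.1010 = -9.1085 pp.

-9.109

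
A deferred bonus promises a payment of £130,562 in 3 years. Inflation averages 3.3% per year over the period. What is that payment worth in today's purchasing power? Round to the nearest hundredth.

£118,444.75

Price-level factor over 3 years: (1 + 3.3%)^3 = 1.102302937.
Purchasing power today: £130,562 divided by that factor.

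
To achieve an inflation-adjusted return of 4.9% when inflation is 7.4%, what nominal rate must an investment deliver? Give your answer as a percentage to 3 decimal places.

By the Fisher equation, 1 + r_nom = (1 + 4.9%)(1 + 7.4%) = 1.049 × 1.074 = 1.126626.
So r_nom = 12.6626%.

12.663%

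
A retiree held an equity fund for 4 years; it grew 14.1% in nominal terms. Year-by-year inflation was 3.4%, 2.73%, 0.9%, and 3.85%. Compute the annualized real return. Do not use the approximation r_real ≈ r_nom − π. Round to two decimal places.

Cumulative inflation factor: 1.034 × 1.0273 × 1.009 × 1.0385 ≈ 1.11305.
Nominal growth factor: 1.14100. Real growth factor = 1.14100 / 1.11305 ≈ 1.02511.
Annualized: 1.02511^(1/4) − 1 ≈ 0.00622.

0.62%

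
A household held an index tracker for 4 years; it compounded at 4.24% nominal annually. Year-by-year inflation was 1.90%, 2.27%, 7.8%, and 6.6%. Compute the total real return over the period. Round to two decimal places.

-1.41%

Cumulative inflation factor: 1.0190 × 1.0227 × 1.078 × 1.066 ≈ 1.19756.
Nominal growth factor: 1.18069. Real growth factor = 1.18069 / 1.19756 ≈ 0.98591.
Total real return ≈ -1.4086%.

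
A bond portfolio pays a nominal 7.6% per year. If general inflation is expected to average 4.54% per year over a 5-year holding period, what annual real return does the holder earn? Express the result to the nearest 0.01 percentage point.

With constant rates the annual real return is the same each year: (1+7.6%)/(1+4.54%) − 1 = 0.02927.

2.93%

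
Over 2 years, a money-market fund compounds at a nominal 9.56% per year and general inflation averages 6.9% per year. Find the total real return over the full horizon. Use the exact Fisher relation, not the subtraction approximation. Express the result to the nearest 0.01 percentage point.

5.04%

The annual real rate is (1+9.56%)/(1+6.9%) − 1 = 2.4883%.
Compounded over 2 years: (1 + 0.024883)^2 − 1 ≈ 0.05039.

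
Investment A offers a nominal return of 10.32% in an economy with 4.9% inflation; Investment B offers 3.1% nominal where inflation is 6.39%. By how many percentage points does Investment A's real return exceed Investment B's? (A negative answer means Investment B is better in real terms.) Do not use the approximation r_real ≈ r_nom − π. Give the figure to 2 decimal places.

Investment A real return: 1.1032/1.049 − 1 = 5.167%.
Investment B real return: 1.031/1.0639 − 1 = -3.092%.
Difference: 5.167 − (-3.092) = 8.259 pp.

8.26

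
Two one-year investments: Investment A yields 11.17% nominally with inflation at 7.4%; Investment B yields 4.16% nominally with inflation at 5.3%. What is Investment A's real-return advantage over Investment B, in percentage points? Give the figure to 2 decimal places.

4.59

Investment A real return: 1.1117/1.074 − 1 = 3.510%.
Investment B real return: 1.0416/1.053 − 1 = -1.083%.
Difference: 3.510 − (-1.083) = 4.593 pp.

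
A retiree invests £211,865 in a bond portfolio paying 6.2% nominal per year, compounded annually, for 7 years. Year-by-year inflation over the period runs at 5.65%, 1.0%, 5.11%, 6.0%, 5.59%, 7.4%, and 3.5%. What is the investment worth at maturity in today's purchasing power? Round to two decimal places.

£231,325.04

Nominal value at maturity: £211,865 × (1 + 6.2%)^7 ≈ £322,798.00.
Price-level factor over 7 years: 1.0565 × 1.010 × 1.0511 × 1.060 × 1.0559 × 1.074 × 1.035 ≈ 1.3954304563.
Dividing the nominal maturity value by the price-level factor gives the value in today's money.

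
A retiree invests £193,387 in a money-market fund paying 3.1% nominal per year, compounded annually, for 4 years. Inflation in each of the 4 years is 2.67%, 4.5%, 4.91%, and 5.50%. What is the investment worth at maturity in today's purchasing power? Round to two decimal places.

£184,006.32

Nominal value at maturity: £193,387 × (1 + 3.1%)^4 ≈ £218,505.28.
Price-level factor over 4 years: 1.0267 × 1.045 × 1.0491 × 1.0550 ≈ 1.1874879167.
Dividing the nominal maturity value by the price-level factor gives the value in today's money.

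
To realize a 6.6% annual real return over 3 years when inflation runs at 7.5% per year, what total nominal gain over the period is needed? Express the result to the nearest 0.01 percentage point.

Required annual nominal rate: (1+6.6%)(1+7.5%) − 1 = 14.595%.
Cumulative over 3 years: (1 + 0.14595)^3 − 1 ≈ 0.50486.

50.49%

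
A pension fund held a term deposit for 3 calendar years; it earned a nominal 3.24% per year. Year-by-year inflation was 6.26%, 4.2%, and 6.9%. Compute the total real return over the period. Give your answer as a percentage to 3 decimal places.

-7.033%

Cumulative inflation factor: 1.0626 × 1.042 × 1.069 ≈ 1.18363.
Nominal growth factor: 1.10038. Real growth factor = 1.10038 / 1.18363 ≈ 0.92967.
Total real return ≈ -7.0330%.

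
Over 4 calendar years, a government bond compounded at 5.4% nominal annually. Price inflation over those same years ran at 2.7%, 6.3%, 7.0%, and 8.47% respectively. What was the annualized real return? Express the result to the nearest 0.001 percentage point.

-0.656%

Cumulative inflation factor: 1.027 × 1.063 × 1.070 × 1.0847 ≈ 1.26706.
Nominal growth factor: 1.23413. Real growth factor = 1.23413 / 1.26706 ≈ 0.97401.
Annualized: 0.97401^(1/4) − 1 ≈ -0.00656.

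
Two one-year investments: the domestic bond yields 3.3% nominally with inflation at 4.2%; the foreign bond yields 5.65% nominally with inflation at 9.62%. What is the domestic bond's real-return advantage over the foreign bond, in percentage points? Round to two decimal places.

The domestic bond real return: 1.033/1.042 − 1 = -0.864%.
The foreign bond real return: 1.0565/1.0962 − 1 = -3.622%.
Difference: -0.864 − (-3.622) = 2.758 pp.

2.76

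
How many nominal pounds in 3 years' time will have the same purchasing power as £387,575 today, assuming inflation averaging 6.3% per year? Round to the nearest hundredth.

Cumulative price-level factor: (1+6.3%)^3 = 1.201157047.
Multiplying £387,575 by the price-level factor gives the future nominal sum.

£465,538.44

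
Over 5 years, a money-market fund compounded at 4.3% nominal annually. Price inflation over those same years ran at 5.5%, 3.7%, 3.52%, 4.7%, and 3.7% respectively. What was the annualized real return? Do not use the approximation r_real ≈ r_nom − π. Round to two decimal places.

Cumulative inflation factor: 1.055 × 1.037 × 1.0352 × 1.047 × 1.037 ≈ 1.22965.
Nominal growth factor: 1.23430. Real growth factor = 1.23430 / 1.22965 ≈ 1.00378.
Annualized: 1.00378^(1/5) − 1 ≈ 0.00076.

0.08%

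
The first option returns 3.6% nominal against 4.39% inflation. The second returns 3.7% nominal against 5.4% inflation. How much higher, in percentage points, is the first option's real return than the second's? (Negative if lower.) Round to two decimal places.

The first option real return: 1.036/1.0439 − 1 = -0.757%.
The second real return: 1.037/1.054 − 1 = -1.613%.
Difference: -0.757 − (-1.613) = 0.856 pp.

0.86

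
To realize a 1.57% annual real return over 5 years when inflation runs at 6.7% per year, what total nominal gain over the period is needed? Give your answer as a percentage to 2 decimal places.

49.50%

Required annual nominal rate: (1+1.57%)(1+6.7%) − 1 = 8.37519%.
Cumulative over 5 years: (1 + 0.0837519)^5 − 1 ≈ 0.49503.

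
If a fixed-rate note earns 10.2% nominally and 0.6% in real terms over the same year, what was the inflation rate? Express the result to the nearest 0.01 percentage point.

9.54%

From (1+r_nom) = (1+r_real)(1+π), we get 1+π = (1 + 10.2%)/(1 + 0.6%) = 1.102/1.006 ≈ 1.09543.
So π ≈ 9.5427%.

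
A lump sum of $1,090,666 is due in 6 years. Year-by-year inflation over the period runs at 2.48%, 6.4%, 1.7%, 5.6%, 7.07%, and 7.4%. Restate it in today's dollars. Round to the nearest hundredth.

$809,942.29

Price-level factor over 6 years: 1.0248 × 1.064 × 1.017 × 1.056 × 1.0707 × 1.074 ≈ 1.3465971775.
Purchasing power today: $1,090,666 divided by that factor.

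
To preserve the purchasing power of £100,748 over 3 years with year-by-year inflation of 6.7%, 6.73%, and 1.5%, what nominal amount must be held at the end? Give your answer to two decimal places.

Cumulative price-level factor: 1.067 × 1.0673 × 1.015 = 1.1558912365.
The nominal amount required is £100,748 scaled up by that factor.

£116,453.73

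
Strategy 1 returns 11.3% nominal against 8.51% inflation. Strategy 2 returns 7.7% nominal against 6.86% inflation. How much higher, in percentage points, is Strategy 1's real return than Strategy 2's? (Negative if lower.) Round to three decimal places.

1.785

Strategy 1 real return: 1.113/1.0851 − 1 = 2.5712%.
Strategy 2 real return: 1.077/1.0686 − 1 = 0.7861%.
Difference: 2.5712 − 0.7861 = 1.7851 pp.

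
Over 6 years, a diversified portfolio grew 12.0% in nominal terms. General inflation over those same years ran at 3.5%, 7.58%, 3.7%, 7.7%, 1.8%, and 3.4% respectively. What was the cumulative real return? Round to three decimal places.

Cumulative inflation factor: 1.035 × 1.0758 × 1.037 × 1.077 × 1.018 × 1.034 ≈ 1.30898.
Nominal growth factor: 1.12000. Real growth factor = 1.12000 / 1.30898 ≈ 0.85562.
Total real return ≈ -14.4375%.

-14.438%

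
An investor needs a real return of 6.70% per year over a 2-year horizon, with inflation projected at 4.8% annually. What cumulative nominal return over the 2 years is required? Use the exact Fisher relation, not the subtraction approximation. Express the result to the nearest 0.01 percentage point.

25.04%

Required annual nominal rate: (1+6.70%)(1+4.8%) − 1 = 11.8216%.
Cumulative over 2 years: (1 + 0.118216)^2 − 1 ≈ 0.25041.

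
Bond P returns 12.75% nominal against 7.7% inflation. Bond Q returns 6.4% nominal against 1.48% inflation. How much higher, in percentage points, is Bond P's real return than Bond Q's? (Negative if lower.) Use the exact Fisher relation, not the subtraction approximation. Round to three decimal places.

Bond P real return: 1.1275/1.077 − 1 = 4.6890%.
Bond Q real return: 1.064/1.0148 − 1 = 4.8482%.
Difference: 4.6890 − 4.8482 = -0.1592 pp.

-0.159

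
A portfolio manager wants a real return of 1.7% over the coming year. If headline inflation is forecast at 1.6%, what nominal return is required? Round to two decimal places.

3.33%

By the Fisher equation, 1 + r_nom = (1 + 1.7%)(1 + 1.6%) = 1.017 × 1.016 = 1.033272.
So r_nom = 3.3272%.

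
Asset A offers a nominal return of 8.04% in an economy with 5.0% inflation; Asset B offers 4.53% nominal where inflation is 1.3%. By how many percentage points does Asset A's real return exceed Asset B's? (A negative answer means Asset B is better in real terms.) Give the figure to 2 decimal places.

Asset A real return: 1.0804/1.050 − 1 = 2.895%.
Asset B real return: 1.0453/1.013 − 1 = 3.189%.
Difference: 2.895 − 3.189 = -0.294 pp.

-0.29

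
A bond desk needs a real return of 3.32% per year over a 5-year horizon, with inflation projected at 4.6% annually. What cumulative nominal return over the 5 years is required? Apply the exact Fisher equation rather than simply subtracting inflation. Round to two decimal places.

Required annual nominal rate: (1+3.32%)(1+4.6%) − 1 = 8.07272%.
Cumulative over 5 years: (1 + 0.0807272)^5 − 1 ≈ 0.47428.

47.43%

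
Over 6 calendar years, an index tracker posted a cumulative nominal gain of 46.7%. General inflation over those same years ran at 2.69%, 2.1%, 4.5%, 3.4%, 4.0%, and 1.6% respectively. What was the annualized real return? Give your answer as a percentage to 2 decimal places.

Cumulative inflation factor: 1.0269 × 1.021 × 1.045 × 1.034 × 1.040 × 1.016 ≈ 1.19707.
Nominal growth factor: 1.46700. Real growth factor = 1.46700 / 1.19707 ≈ 1.22550.
Annualized: 1.22550^(1/6) − 1 ≈ 0.03447.

3.45%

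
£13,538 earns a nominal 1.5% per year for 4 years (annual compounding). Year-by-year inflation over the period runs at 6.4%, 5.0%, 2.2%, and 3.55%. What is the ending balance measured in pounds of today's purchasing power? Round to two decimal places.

£12,153.09

Nominal value at maturity: £13,538 × (1 + 1.5%)^4 ≈ £14,368.74.
Price-level factor over 4 years: 1.064 × 1.050 × 1.022 × 1.0355 = 1.1823115332.
Dividing the nominal maturity value by the price-level factor gives the value in today's money.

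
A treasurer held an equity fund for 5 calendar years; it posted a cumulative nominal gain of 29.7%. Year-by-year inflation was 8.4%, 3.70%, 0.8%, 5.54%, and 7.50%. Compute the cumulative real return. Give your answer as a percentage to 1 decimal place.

0.9%

Cumulative inflation factor: 1.084 × 1.0370 × 1.008 × 1.0554 × 1.0750 ≈ 1.28557.
Nominal growth factor: 1.29700. Real growth factor = 1.29700 / 1.28557 ≈ 1.00889.
Total real return ≈ 0.8895%.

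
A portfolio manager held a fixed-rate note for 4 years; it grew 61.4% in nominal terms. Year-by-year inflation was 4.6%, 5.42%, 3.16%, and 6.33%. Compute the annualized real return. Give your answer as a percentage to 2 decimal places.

7.48%

Cumulative inflation factor: 1.046 × 1.0542 × 1.0316 × 1.0633 ≈ 1.20954.
Nominal growth factor: 1.61400. Real growth factor = 1.61400 / 1.20954 ≈ 1.33439.
Annualized: 1.33439^(1/4) − 1 ≈ 0.07478.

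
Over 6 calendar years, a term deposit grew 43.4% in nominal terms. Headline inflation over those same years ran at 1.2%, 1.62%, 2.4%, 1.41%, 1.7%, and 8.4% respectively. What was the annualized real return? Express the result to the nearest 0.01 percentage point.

3.34%

Cumulative inflation factor: 1.012 × 1.0162 × 1.024 × 1.0141 × 1.017 × 1.084 ≈ 1.17731.
Nominal growth factor: 1.43400. Real growth factor = 1.43400 / 1.17731 ≈ 1.21803.
Annualized: 1.21803^(1/6) − 1 ≈ 0.03342.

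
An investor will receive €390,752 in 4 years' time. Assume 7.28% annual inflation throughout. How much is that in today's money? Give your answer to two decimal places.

Price-level factor over 4 years: (1 + 7.28%)^4 ≈ 1.3245704417.
Purchasing power today: €390,752 divided by that factor.

€295,002.81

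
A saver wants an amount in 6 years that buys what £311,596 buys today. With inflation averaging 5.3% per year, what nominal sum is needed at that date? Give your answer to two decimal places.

£424,778.08

Cumulative price-level factor: (1+5.3%)^6 ≈ 1.3632334286.
Multiplying £311,596 by the price-level factor gives the future nominal sum.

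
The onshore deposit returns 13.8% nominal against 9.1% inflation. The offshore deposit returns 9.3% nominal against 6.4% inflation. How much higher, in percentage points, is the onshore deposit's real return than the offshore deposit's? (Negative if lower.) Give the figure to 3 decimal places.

The onshore deposit real return: 1.138/1.091 − 1 = 4.3080%.
The offshore deposit real return: 1.093/1.064 − 1 = 2.7256%.
Difference: 4.3080 − 2.7256 = 1.5824 pp.

1.582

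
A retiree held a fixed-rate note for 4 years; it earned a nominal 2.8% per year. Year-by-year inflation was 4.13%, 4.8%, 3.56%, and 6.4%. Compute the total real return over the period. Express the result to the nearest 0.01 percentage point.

-7.12%

Cumulative inflation factor: 1.0413 × 1.048 × 1.0356 × 1.064 ≈ 1.20246.
Nominal growth factor: 1.11679. Real growth factor = 1.11679 / 1.20246 ≈ 0.92876.
Total real return ≈ -7.1244%.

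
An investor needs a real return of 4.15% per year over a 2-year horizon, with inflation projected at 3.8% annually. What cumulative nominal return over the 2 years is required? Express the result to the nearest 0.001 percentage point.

Required annual nominal rate: (1+4.15%)(1+3.8%) − 1 = 8.1077%.
Cumulative over 2 years: (1 + 0.081077)^2 − 1 ≈ 0.16873.

16.873%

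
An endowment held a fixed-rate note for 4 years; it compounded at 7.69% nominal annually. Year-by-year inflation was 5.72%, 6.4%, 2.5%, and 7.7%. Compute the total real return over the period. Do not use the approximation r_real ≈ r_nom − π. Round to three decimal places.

Cumulative inflation factor: 1.0572 × 1.064 × 1.025 × 1.077 ≈ 1.24176.
Nominal growth factor: 1.34494. Real growth factor = 1.34494 / 1.24176 ≈ 1.08309.
Total real return ≈ 8.3087%.

8.309%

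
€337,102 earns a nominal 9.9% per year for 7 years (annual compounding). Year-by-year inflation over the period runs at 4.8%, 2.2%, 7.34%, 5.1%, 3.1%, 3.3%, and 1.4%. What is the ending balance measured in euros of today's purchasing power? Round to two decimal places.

€500,232.32

Nominal value at maturity: €337,102 × (1 + 9.9%)^7 ≈ €652,747.44.
Price-level factor over 7 years: 1.048 × 1.022 × 1.0734 × 1.051 × 1.031 × 1.033 × 1.014 ≈ 1.3048885707.
The maturity value deflated by that factor is the answer in today's purchasing power.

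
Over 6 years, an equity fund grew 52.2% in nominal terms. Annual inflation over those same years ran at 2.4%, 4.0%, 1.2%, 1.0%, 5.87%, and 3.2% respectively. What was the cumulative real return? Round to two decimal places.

27.98%

Cumulative inflation factor: 1.024 × 1.040 × 1.012 × 1.010 × 1.0587 × 1.032 ≈ 1.18929.
Nominal growth factor: 1.52200. Real growth factor = 1.52200 / 1.18929 ≈ 1.27976.
Total real return ≈ 27.9755%.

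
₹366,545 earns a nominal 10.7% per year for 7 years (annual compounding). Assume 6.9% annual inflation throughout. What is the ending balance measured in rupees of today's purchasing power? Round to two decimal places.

Nominal value at maturity: ₹366,545 × (1 + 10.7%)^7 ≈ ₹746,724.92.
Price-level factor over 7 years: (1 + 6.9%)^7 ≈ 1.5953057718.
Dividing the nominal maturity value by the price-level factor gives the value in today's money.

₹468,076.36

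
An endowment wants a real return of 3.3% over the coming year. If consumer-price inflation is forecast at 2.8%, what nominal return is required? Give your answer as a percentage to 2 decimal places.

6.19%

By the Fisher equation, 1 + r_nom = (1 + 3.3%)(1 + 2.8%) = 1.033 × 1.028 = 1.061924.
So r_nom = 6.1924%.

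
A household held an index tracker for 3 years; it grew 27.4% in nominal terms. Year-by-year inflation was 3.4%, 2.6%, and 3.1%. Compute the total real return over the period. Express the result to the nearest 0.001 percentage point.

16.478%

Cumulative inflation factor: 1.034 × 1.026 × 1.031 ≈ 1.09377.
Nominal growth factor: 1.27400. Real growth factor = 1.27400 / 1.09377 ≈ 1.16478.
Total real return ≈ 16.4777%.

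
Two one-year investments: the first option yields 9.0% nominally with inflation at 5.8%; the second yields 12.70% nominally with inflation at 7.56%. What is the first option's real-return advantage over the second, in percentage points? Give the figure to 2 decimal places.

The first option real return: 1.090/1.058 − 1 = 3.025%.
The second real return: 1.1270/1.0756 − 1 = 4.779%.
Difference: 3.025 − 4.779 = -1.754 pp.

-1.75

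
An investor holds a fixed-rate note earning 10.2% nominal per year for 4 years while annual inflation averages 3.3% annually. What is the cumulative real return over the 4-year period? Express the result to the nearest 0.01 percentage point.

The annual real rate is (1+10.2%)/(1+3.3%) − 1 = 6.6796%.
Compounded over 4 years: (1 + 0.066796)^4 − 1 ≈ 0.29516.

29.52%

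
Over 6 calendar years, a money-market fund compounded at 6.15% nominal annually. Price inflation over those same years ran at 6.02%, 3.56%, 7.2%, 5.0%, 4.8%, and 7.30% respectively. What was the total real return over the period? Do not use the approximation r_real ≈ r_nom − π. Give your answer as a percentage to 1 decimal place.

Cumulative inflation factor: 1.0602 × 1.0356 × 1.072 × 1.050 × 1.048 × 1.0730 ≈ 1.38971.
Nominal growth factor: 1.43061. Real growth factor = 1.43061 / 1.38971 ≈ 1.02943.
Total real return ≈ 2.9426%.

2.9%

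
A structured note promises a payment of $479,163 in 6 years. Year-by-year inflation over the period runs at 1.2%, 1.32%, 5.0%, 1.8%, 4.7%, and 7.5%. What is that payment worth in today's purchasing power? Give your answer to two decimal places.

Price-level factor over 6 years: 1.012 × 1.0132 × 1.050 × 1.018 × 1.047 × 1.075 ≈ 1.2335816959.
Purchasing power today: $479,163 divided by that factor.

$388,432.32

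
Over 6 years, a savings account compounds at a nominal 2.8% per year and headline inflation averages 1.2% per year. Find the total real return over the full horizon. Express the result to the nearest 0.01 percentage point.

9.87%

The annual real rate is (1+2.8%)/(1+1.2%) − 1 = 1.5810%.
Compounded over 6 years: (1 + 0.015810)^6 − 1 ≈ 0.09869.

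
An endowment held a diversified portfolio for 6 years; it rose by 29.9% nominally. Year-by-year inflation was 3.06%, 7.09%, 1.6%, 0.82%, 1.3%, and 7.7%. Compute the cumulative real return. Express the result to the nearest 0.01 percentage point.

5.32%

Cumulative inflation factor: 1.0306 × 1.0709 × 1.016 × 1.0082 × 1.013 × 1.077 ≈ 1.23340.
Nominal growth factor: 1.29900. Real growth factor = 1.29900 / 1.23340 ≈ 1.05318.
Total real return ≈ 5.3185%.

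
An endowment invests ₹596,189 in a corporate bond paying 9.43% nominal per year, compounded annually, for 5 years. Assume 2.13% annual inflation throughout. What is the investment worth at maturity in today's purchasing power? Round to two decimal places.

₹841,975.19

Nominal value at maturity: ₹596,189 × (1 + 9.43%)^5 ≈ ₹935,547.74.
Price-level factor over 5 years: (1 + 2.13%)^5 ≈ 1.1111345695.
The maturity value deflated by that factor is the answer in today's purchasing power.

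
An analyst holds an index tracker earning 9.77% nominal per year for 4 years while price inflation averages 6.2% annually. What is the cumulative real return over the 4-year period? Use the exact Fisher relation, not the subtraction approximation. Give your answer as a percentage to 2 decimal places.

14.14%

The annual real rate is (1+9.77%)/(1+6.2%) − 1 = 3.3616%.
Compounded over 4 years: (1 + 0.033616)^4 − 1 ≈ 0.14140.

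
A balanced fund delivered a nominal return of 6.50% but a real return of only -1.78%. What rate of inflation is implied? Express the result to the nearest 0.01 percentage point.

From (1+r_nom) = (1+r_real)(1+π), we get 1+π = (1 + 6.50%)/(1 − 1.78%) = 1.0650/0.9822 ≈ 1.08430.
So π ≈ 8.4301%.

8.43%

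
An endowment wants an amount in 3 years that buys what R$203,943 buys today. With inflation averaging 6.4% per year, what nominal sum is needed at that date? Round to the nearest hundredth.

Cumulative price-level factor: (1+6.4%)^3 = 1.204550144.
Multiplying R$203,943 by the price-level factor gives the future nominal sum.

R$245,659.57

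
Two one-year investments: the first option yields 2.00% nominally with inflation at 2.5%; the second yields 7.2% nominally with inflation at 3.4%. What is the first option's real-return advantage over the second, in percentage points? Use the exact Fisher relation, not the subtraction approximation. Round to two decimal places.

The first option real return: 1.0200/1.025 − 1 = -0.488%.
The second real return: 1.072/1.034 − 1 = 3.675%.
Difference: -0.488 − 3.675 = -4.163 pp.

-4.16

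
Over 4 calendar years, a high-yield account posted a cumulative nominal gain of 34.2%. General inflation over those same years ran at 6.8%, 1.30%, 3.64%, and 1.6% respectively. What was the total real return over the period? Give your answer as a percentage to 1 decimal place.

17.8%

Cumulative inflation factor: 1.068 × 1.0130 × 1.0364 × 1.016 ≈ 1.13920.
Nominal growth factor: 1.34200. Real growth factor = 1.34200 / 1.13920 ≈ 1.17801.
Total real return ≈ 17.8015%.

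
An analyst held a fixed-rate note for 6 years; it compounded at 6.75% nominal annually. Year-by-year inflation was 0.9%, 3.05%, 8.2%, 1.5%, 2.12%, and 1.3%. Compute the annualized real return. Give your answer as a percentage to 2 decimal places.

3.83%

Cumulative inflation factor: 1.009 × 1.0305 × 1.082 × 1.015 × 1.0212 × 1.013 ≈ 1.18128.
Nominal growth factor: 1.47981. Real growth factor = 1.47981 / 1.18128 ≈ 1.25272.
Annualized: 1.25272^(1/6) − 1 ≈ 0.03827.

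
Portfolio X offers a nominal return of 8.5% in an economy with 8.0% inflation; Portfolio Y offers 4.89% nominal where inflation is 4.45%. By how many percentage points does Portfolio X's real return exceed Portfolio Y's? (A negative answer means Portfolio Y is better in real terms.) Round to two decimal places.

Portfolio X real return: 1.085/1.080 − 1 = 0.463%.
Portfolio Y real return: 1.0489/1.0445 − 1 = 0.421%.
Difference: 0.463 − 0.421 = 0.042 pp.

0.04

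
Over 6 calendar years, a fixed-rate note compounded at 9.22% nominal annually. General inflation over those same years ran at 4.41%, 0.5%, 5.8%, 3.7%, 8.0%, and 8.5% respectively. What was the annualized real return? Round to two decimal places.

Cumulative inflation factor: 1.0441 × 1.005 × 1.058 × 1.037 × 1.080 × 1.085 ≈ 1.34904.
Nominal growth factor: 1.69751. Real growth factor = 1.69751 / 1.34904 ≈ 1.25831.
Annualized: 1.25831^(1/6) − 1 ≈ 0.03904.

3.90%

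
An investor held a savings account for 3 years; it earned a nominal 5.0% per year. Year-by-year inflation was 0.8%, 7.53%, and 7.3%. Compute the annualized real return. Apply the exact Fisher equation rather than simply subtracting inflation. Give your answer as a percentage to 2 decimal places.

Cumulative inflation factor: 1.008 × 1.0753 × 1.073 ≈ 1.16303.
Nominal growth factor: 1.15763. Real growth factor = 1.15763 / 1.16303 ≈ 0.99535.
Annualized: 0.99535^(1/3) − 1 ≈ -0.00155.

-0.16%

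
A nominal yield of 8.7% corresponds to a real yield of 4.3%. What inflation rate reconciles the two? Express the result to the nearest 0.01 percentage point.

From (1+r_nom) = (1+r_real)(1+π), we get 1+π = (1 + 8.7%)/(1 + 4.3%) = 1.087/1.043 ≈ 1.04219.
So π ≈ 4.2186%.

4.22%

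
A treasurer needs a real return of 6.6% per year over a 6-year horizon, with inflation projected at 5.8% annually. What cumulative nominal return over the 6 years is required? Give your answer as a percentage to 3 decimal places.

Required annual nominal rate: (1+6.6%)(1+5.8%) − 1 = 12.7828%.
Cumulative over 6 years: (1 + 0.127828)^6 − 1 ≈ 1.05806.

105.806%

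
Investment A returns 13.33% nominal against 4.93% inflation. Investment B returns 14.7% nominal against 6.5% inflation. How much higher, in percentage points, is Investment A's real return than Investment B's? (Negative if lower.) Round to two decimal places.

0.31

Investment A real return: 1.1333/1.0493 − 1 = 8.005%.
Investment B real return: 1.147/1.065 − 1 = 7.700%.
Difference: 8.005 − 7.700 = 0.305 pp.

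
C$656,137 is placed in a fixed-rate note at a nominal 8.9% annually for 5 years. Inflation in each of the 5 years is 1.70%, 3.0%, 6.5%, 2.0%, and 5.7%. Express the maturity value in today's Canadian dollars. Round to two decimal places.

Nominal value at maturity: C$656,137 × (1 + 8.9%)^5 ≈ C$1,004,925.64.
Price-level factor over 5 years: 1.0170 × 1.030 × 1.065 × 1.020 × 1.057 ≈ 1.2027709894.
Dividing the nominal maturity value by the price-level factor gives the value in today's money.

C$835,508.71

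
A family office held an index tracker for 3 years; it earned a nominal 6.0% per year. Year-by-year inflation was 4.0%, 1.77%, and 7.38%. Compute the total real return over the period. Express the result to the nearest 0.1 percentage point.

4.8%

Cumulative inflation factor: 1.040 × 1.0177 × 1.0738 ≈ 1.13652.
Nominal growth factor: 1.19102. Real growth factor = 1.19102 / 1.13652 ≈ 1.04795.
Total real return ≈ 4.7951%.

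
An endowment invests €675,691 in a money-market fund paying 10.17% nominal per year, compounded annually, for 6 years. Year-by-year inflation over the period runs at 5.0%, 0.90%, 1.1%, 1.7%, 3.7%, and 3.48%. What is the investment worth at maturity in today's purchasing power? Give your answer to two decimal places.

Nominal value at maturity: €675,691 × (1 + 10.17%)^6 ≈ €1,208,170.51.
Price-level factor over 6 years: 1.050 × 1.0090 × 1.011 × 1.017 × 1.037 × 1.0348 ≈ 1.1689279693.
The maturity value deflated by that factor is the answer in today's purchasing power.

€1,033,571.39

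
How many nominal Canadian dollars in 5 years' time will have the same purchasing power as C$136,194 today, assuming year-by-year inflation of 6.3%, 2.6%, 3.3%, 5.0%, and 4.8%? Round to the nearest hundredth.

C$168,845.51

Cumulative price-level factor: 1.063 × 1.026 × 1.033 × 1.050 × 1.048 ≈ 1.2397426110.
The nominal amount required is C$136,194 scaled up by that factor.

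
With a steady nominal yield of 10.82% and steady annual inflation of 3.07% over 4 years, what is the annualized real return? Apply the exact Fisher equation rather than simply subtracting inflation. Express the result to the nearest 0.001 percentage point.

7.519%

With constant rates the annual real return is the same each year: (1+10.82%)/(1+3.07%) − 1 = 0.07519.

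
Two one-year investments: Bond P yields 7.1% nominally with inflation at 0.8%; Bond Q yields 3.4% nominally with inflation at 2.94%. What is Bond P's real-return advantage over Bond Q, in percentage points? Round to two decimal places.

5.80

Bond P real return: 1.071/1.008 − 1 = 6.250%.
Bond Q real return: 1.034/1.0294 − 1 = 0.447%.
Difference: 6.250 − 0.447 = 5.803 pp.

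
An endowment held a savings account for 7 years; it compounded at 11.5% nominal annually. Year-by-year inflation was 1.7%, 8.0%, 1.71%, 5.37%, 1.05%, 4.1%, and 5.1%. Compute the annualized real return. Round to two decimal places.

7.38%

Cumulative inflation factor: 1.017 × 1.080 × 1.0171 × 1.0537 × 1.0105 × 1.041 × 1.051 ≈ 1.30141.
Nominal growth factor: 2.14252. Real growth factor = 2.14252 / 1.30141 ≈ 1.64630.
Annualized: 1.64630^(1/7) − 1 ≈ 0.07382.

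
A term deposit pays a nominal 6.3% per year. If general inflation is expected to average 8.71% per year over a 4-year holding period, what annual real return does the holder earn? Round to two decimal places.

-2.22%

With constant rates the annual real return is the same each year: (1+6.3%)/(1+8.71%) − 1 = -0.02217.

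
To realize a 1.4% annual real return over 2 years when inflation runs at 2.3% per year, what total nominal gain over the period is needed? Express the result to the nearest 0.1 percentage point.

Required annual nominal rate: (1+1.4%)(1+2.3%) − 1 = 3.7322%.
Cumulative over 2 years: (1 + 0.037322)^2 − 1 ≈ 0.07604.

7.6%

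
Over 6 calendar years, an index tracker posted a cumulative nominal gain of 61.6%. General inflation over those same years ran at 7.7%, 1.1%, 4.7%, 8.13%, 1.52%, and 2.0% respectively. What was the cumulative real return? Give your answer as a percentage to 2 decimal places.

Cumulative inflation factor: 1.077 × 1.011 × 1.047 × 1.0813 × 1.0152 × 1.020 ≈ 1.27647.
Nominal growth factor: 1.61600. Real growth factor = 1.61600 / 1.27647 ≈ 1.26599.
Total real return ≈ 26.5989%.

26.60%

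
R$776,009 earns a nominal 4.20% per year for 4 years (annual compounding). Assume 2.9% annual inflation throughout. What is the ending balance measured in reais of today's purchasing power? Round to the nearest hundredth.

Nominal value at maturity: R$776,009 × (1 + 4.20%)^4 ≈ R$914,824.18.
Price-level factor over 4 years: (1 + 2.9%)^4 ≈ 1.1211442633.
Dividing the nominal maturity value by the price-level factor gives the value in today's money.

R$815,973.65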